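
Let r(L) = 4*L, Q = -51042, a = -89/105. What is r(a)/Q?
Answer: 178/2679705 ≈ 6.6425e-5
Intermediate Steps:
a = -89/105 (a = -89*1/105 = -89/105 ≈ -0.84762)
r(a)/Q = (4*(-89/105))/(-51042) = -356/105*(-1/51042) = 178/2679705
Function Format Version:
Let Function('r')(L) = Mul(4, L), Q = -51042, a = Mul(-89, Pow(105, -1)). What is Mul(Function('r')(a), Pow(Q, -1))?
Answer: Rational(178, 2679705) ≈ 6.6425e-5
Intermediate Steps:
a = Rational(-89, 105) (a = Mul(-89, Rational(1, 105)) = Rational(-89, 105) ≈ -0.84762)
Mul(Function('r')(a), Pow(Q, -1)) = Mul(Mul(4, Rational(-89, 105)), Pow(-51042, -1)) = Mul(Rational(-356, 105), Rational(-1, 51042)) = Rational(178, 2679705)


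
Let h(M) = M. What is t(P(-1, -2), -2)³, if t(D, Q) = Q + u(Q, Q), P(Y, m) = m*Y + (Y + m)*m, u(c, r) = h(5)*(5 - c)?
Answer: 35937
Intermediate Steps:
u(c, r) = 25 - 5*c (u(c, r) = 5*(5 - c) = 25 - 5*c)
P(Y, m) = Y*m + m*(Y + m)
t(D, Q) = 25 - 4*Q (t(D, Q) = Q + (25 - 5*Q) = 25 - 4*Q)
t(P(-1, -2), -2)³ = (25 - 4*(-2))³ = (25 + 8)³ = 33³ = 35937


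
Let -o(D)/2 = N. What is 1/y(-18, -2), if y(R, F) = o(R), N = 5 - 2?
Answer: -1/6 ≈ -0.16667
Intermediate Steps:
N = 3
o(D) = -6 (o(D) = -2*3 = -6)
y(R, F) = -6
1/y(-18, -2) = 1/(-6) = -1/6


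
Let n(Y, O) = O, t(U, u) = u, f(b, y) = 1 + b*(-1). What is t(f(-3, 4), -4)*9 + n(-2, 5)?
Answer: -31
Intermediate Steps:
f(b, y) = 1 - b
t(f(-3, 4), -4)*9 + n(-2, 5) = -4*9 + 5 = -36 + 5 = -31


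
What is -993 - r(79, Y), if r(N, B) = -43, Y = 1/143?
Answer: -950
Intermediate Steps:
Y = 1/143 ≈ 0.0069930
-993 - r(79, Y) = -993 - 1*(-43) = -993 + 43 = -950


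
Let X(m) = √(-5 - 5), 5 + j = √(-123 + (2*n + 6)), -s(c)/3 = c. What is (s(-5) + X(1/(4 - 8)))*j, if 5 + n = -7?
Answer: -(5 - I*√141)*(15 + I*√10) ≈ -112.55 + 162.3*I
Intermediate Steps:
n = -12 (n = -5 - 7 = -12)
s(c) = -3*c
j = -5 + I*√141 (j = -5 + √(-123 + (2*(-12) + 6)) = -5 + √(-123 + (-24 + 6)) = -5 + √(-123 - 18) = -5 + √(-141) = -5 + I*√141 ≈ -5.0 + 11.874*I)
X(m) = I*√10 (X(m) = √(-10) = I*√10)
(s(-5) + X(1/(4 - 8)))*j = (-3*(-5) + I*√10)*(-5 + I*√141) = (15 + I*√10)*(-5 + I*√141) = (-5 + I*√141)*(15 + I*√10)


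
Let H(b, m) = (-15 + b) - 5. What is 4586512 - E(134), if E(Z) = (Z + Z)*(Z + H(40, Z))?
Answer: 4545240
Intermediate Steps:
H(b, m) = -20 + b
E(Z) = 2*Z*(20 + Z) (E(Z) = (Z + Z)*(Z + (-20 + 40)) = (2*Z)*(Z + 20) = (2*Z)*(20 + Z) = 2*Z*(20 + Z))
4586512 - E(134) = 4586512 - 2*134*(20 + 134) = 4586512 - 2*134*154 = 4586512 - 1*41272 = 4586512 - 41272 = 4545240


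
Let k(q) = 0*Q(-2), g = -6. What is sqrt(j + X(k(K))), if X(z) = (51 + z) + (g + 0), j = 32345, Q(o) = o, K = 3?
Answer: sqrt(32390) ≈ 179.97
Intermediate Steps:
k(q) = 0 (k(q) = 0*(-2) = 0)
X(z) = 45 + z (X(z) = (51 + z) + (-6 + 0) = (51 + z) - 6 = 45 + z)
sqrt(j + X(k(K))) = sqrt(32345 + (45 + 0)) = sqrt(32345 + 45) = sqrt(32390)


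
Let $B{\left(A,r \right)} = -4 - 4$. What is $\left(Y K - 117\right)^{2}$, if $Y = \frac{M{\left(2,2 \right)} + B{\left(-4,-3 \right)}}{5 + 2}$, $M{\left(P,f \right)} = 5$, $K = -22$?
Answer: $\frac{567009}{49} \approx 11572.0$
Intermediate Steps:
$B{\left(A,r \right)} = -8$
$Y = - \frac{3}{7}$ ($Y = \frac{5 - 8}{5 + 2} = - \frac{3}{7} \approx -0.42857$)
$\left(Y K - 117\right)^{2} = \left(\left(- \frac{3}{7}\right) \left(-22\right) - 117\right)^{2} = \left(\frac{66}{7} - 117\right)^{2} = \left(- \frac{753}{7}\right)^{2} = \frac{567009}{49}$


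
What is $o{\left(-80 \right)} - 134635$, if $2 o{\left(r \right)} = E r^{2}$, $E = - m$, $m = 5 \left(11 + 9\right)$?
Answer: $-454635$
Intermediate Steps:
$m = 100$ ($m = 5 \cdot 20 = 100$)
$E = -100$ ($E = \left(-1\right) 100 = -100$)
$o{\left(r \right)} = - 50 r^{2}$ ($o{\left(r \right)} = \frac{\left(-100\right) r^{2}}{2} = - 50 r^{2}$)
$o{\left(-80 \right)} - 134635 = - 50 \left(-80\right)^{2} - 134635 = \left(-50\right) 6400 - 134635 = -320000 - 134635 = -454635$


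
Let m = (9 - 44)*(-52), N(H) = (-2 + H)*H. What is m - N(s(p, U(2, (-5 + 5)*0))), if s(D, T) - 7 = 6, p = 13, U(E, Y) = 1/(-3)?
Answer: 1677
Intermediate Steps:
U(E, Y) = -⅓
s(D, T) = 13 (s(D, T) = 7 + 6 = 13)
N(H) = H*(-2 + H)
m = 1820 (m = -35*(-52) = 1820)
m - N(s(p, U(2, (-5 + 5)*0))) = 1820 - 13*(-2 + 13) = 1820 - 13*11 = 1820 - 1*143 = 1820 - 143 = 1677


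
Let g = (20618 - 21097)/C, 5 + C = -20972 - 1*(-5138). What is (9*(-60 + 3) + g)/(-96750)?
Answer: 4062464/766211625 ≈ 0.0053020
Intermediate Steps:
C = -15839 (C = -5 + (-20972 - 1*(-5138)) = -5 + (-20972 + 5138) = -5 - 15834 = -15839)
g = 479/15839 (g = (20618 - 21097)/(-15839) = -479*(-1/15839) = 479/15839 ≈ 0.030242)
(9*(-60 + 3) + g)/(-96750) = (9*(-60 + 3) + 479/15839)/(-96750) = (9*(-57) + 479/15839)*(-1/96750) = (-513 + 479/15839)*(-1/96750) = -8124928/15839*(-1/96750) = 4062464/766211625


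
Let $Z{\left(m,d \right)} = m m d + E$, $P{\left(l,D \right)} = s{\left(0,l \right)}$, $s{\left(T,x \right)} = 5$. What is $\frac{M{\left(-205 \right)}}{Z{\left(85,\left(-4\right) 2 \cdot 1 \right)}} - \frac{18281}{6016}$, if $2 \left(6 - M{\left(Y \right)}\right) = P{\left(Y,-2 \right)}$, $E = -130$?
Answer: $- \frac{529519693}{174253440} \approx -3.0388$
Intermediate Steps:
$P{\left(l,D \right)} = 5$
$M{\left(Y \right)} = \frac{7}{2}$ ($M{\left(Y \right)} = 6 - \frac{5}{2} = \frac{7}{2}$)
$Z{\left(m,d \right)} = -130 + d m^{2}$ ($Z{\left(m,d \right)} = m m d - 130 = m^{2} d - 130 = d m^{2} - 130 = -130 + d m^{2}$)
$\frac{M{\left(-205 \right)}}{Z{\left(85,\left(-4\right) 2 \cdot 1 \right)}} - \frac{18281}{6016} = \frac{7}{2 \left(-130 + \left(-4\right) 2 \cdot 1 \cdot 85^{2}\right)} - \frac{18281}{6016} = \frac{7}{2 \left(-130 + \left(-8\right) 1 \cdot 7225\right)} - \frac{18281}{6016} = \frac{7}{2 \left(-130 - 57800\right)} - \frac{18281}{6016} = \frac{7}{2 \left(-57930\right)} - \frac{18281}{6016} = \frac{7}{2} \left(- \frac{1}{57930}\right) - \frac{18281}{6016} = - \frac{7}{115860} - \frac{18281}{6016} = - \frac{529519693}{174253440}$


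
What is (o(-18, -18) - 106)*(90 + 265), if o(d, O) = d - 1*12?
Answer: -48280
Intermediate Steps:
o(d, O) = -12 + d (o(d, O) = d - 12 = -12 + d)
(o(-18, -18) - 106)*(90 + 265) = ((-12 - 18) - 106)*(90 + 265) = (-30 - 106)*355 = -136*355 = -48280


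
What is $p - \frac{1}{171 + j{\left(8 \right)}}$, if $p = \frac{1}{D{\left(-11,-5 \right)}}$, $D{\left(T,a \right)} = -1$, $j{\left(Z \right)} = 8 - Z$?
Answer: $- \frac{172}{171} \approx -1.0058$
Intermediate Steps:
$p = -1$ ($p = \frac{1}{-1} = -1$)
$p - \frac{1}{171 + j{\left(8 \right)}} = -1 - \frac{1}{171 + \left(8 - 8\right)} = -1 - \frac{1}{171 + 0} = -1 - \frac{1}{171} = - \frac{172}{171}$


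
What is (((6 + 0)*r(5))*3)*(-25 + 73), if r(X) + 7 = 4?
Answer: -2592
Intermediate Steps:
r(X) = -3 (r(X) = -7 + 4 = -3)
(((6 + 0)*r(5))*3)*(-25 + 73) = (((6 + 0)*(-3))*3)*(-25 + 73) = ((6*(-3))*3)*48 = -18*3*48 = -54*48 = -2592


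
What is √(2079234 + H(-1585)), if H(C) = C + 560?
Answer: √2078209 ≈ 1441.6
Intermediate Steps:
H(C) = 560 + C
√(2079234 + H(-1585)) = √(2079234 + (560 - 1585)) = √(2079234 - 1025) = √2078209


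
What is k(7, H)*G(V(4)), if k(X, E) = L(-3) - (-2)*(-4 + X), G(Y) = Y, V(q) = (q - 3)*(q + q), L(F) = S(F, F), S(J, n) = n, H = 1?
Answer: 24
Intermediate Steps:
L(F) = F
V(q) = 2*q*(-3 + q) (V(q) = (-3 + q)*(2*q) = 2*q*(-3 + q))
k(X, E) = -11 + 2*X (k(X, E) = -3 - (-2)*(-4 + X) = -3 - (8 - 2*X) = -3 + (-8 + 2*X) = -11 + 2*X)
k(7, H)*G(V(4)) = (-11 + 2*7)*(2*4*(-3 + 4)) = (-11 + 14)*(2*4*1) = 3*8 = 24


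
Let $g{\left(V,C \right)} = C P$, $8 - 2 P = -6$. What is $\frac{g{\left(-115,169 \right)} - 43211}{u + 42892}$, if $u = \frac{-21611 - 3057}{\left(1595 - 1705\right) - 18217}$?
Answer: $- \frac{192561789}{196526588} \approx -0.97983$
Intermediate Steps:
$P = 7$ ($P = 4 - -3 = 4 + 3 = 7$)
$g{\left(V,C \right)} = 7 C$ ($g{\left(V,C \right)} = C 7 = 7 C$)
$u = \frac{24668}{18327}$ ($u = - \frac{24668}{\left(1595 - 1705\right) - 18217} = - \frac{24668}{-110 - 18217} = - \frac{24668}{-18327} = \left(-24668\right) \left(- \frac{1}{18327}\right) = \frac{24668}{18327} \approx 1.346$)
$\frac{g{\left(-115,169 \right)} - 43211}{u + 42892} = \frac{7 \cdot 169 - 43211}{\frac{24668}{18327} + 42892} = \frac{1183 - 43211}{\frac{786106352}{18327}} = \left(-42028\right) \frac{18327}{786106352} = - \frac{192561789}{196526588}$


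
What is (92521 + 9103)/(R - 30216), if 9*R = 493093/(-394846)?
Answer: -361132469136/107376493717 ≈ -3.3632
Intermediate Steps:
R = -493093/3553614 (R = (493093/(-394846))/9 = (493093*(-1/394846))/9 = (⅑)*(-493093/394846) = -493093/3553614 ≈ -0.13876)
(92521 + 9103)/(R - 30216) = (92521 + 9103)/(-493093/3553614 - 30216) = 101624/(-107376493717/3553614) = 101624*(-3553614/107376493717) = -361132469136/107376493717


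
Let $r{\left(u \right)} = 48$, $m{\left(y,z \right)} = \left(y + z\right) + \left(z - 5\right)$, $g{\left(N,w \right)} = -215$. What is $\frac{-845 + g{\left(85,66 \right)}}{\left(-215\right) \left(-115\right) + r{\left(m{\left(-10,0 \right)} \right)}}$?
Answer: $- \frac{1060}{24773} \approx -0.042789$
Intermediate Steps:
$m{\left(y,z \right)} = -5 + y + 2 z$ ($m{\left(y,z \right)} = \left(y + z\right) + \left(-5 + z\right) = -5 + y + 2 z$)
$\frac{-845 + g{\left(85,66 \right)}}{\left(-215\right) \left(-115\right) + r{\left(m{\left(-10,0 \right)} \right)}} = \frac{-845 - 215}{\left(-215\right) \left(-115\right) + 48} = - \frac{1060}{24725 + 48} = - \frac{1060}{24773}$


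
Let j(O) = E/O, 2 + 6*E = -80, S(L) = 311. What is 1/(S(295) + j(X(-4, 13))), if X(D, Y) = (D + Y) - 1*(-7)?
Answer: 48/14887 ≈ 0.0032243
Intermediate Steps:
E = -41/3 (E = -⅓ + (⅙)*(-80) = -⅓ - 40/3 = -41/3 ≈ -13.667)
X(D, Y) = 7 + D + Y (X(D, Y) = (D + Y) + 7 = 7 + D + Y)
j(O) = -41/(3*O)
1/(S(295) + j(X(-4, 13))) = 1/(311 - 41/(3*(7 - 4 + 13))) = 1/(311 - 41/3/16) = 1/(311 - 41/3*1/16) = 1/(311 - 41/48) = 1/(14887/48) = 48/14887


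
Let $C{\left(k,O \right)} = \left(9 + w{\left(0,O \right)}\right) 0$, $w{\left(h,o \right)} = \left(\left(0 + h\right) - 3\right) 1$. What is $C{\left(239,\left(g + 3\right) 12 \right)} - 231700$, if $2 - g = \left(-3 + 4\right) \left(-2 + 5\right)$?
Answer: $-231700$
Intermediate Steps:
$g = -1$ ($g = 2 - \left(-3 + 4\right) \left(-2 + 5\right) = 2 - 1 \cdot 3 = 2 - 3 = -1$)
$w{\left(h,o \right)} = -3 + h$ ($w{\left(h,o \right)} = \left(h - 3\right) 1 = \left(-3 + h\right) 1 = -3 + h$)
$C{\left(k,O \right)} = 0$ ($C{\left(k,O \right)} = \left(9 + \left(-3 + 0\right)\right) 0 = \left(9 - 3\right) 0 = 6 \cdot 0 = 0$)
$C{\left(239,\left(g + 3\right) 12 \right)} - 231700 = 0 - 231700 = -231700$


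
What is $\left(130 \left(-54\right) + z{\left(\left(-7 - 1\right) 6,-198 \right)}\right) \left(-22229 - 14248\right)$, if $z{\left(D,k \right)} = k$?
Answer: $263290986$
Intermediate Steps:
$\left(130 \left(-54\right) + z{\left(\left(-7 - 1\right) 6,-198 \right)}\right) \left(-22229 - 14248\right) = \left(130 \left(-54\right) - 198\right) \left(-22229 - 14248\right) = \left(-7020 - 198\right) \left(-36477\right) = \left(-7218\right) \left(-36477\right) = 263290986$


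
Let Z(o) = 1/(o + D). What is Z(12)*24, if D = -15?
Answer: -8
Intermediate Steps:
Z(o) = 1/(-15 + o) (Z(o) = 1/(o - 15) = 1/(-15 + o))
Z(12)*24 = 24/(-15 + 12) = 24/(-3) = -⅓*24 = -8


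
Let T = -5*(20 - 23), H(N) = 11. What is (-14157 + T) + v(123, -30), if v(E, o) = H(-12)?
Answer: -14131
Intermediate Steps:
v(E, o) = 11
T = 15 (T = -5*(-3) = 15)
(-14157 + T) + v(123, -30) = (-14157 + 15) + 11 = -14142 + 11 = -14131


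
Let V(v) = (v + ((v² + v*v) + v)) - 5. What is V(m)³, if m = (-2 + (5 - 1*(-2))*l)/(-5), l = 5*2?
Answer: 601852914307/15625 ≈ 3.8519e+7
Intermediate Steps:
l = 10
m = -68/5 (m = (-2 + (5 - 1*(-2))*10)/(-5) = (-2 + (5 + 2)*10)*(-⅕) = (-2 + 7*10)*(-⅕) = (-2 + 70)*(-⅕) = 68*(-⅕) = -68/5 ≈ -13.600)
V(v) = -5 + 2*v + 2*v² (V(v) = (v + ((v² + v²) + v)) - 5 = (v + (2*v² + v)) - 5 = (v + (v + 2*v²)) - 5 = (2*v + 2*v²) - 5 = -5 + 2*v + 2*v²)
V(m)³ = (-5 + 2*(-68/5) + 2*(-68/5)²)³ = (-5 - 136/5 + 2*(4624/25))³ = (-5 - 136/5 + 9248/25)³ = (8443/25)³ = 601852914307/15625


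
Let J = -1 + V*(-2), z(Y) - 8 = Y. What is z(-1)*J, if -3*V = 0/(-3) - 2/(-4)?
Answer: -14/3 ≈ -4.6667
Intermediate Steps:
V = -⅙ (V = -(0/(-3) - 2/(-4))/3 = -(0*(-⅓) - 2*(-¼))/3 = -(0 + ½)/3 = -⅓*½ = -⅙ ≈ -0.16667)
z(Y) = 8 + Y
J = -⅔ (J = -1 - ⅙*(-2) = -1 + ⅓ = -⅔ ≈ -0.66667)
z(-1)*J = (8 - 1)*(-⅔) = 7*(-⅔) = -14/3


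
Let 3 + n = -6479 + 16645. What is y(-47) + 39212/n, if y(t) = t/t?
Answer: 49375/10163 ≈ 4.8583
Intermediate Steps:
n = 10163 (n = -3 + (-6479 + 16645) = -3 + 10166 = 10163)
y(t) = 1
y(-47) + 39212/n = 1 + 39212/10163 = 49375/10163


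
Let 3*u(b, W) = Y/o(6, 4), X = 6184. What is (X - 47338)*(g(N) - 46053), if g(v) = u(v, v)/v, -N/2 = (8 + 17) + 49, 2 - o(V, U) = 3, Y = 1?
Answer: 140249615129/74 ≈ 1.8953e+9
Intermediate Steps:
o(V, U) = -1 (o(V, U) = 2 - 1*3 = 2 - 3 = -1)
u(b, W) = -⅓ (u(b, W) = (1/(-1))/3 = (1*(-1))/3 = (⅓)*(-1) = -⅓)
N = -148 (N = -2*((8 + 17) + 49) = -2*(25 + 49) = -2*74 = -148)
g(v) = -1/(3*v)
(X - 47338)*(g(N) - 46053) = (6184 - 47338)*(-⅓/(-148) - 46053) = -41154*(-⅓*(-1/148) - 46053) = -41154*(1/444 - 46053) = -41154*(-20447531/444) = 140249615129/74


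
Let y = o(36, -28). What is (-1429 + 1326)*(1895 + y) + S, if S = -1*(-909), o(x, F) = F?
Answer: -191392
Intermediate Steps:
y = -28
S = 909
(-1429 + 1326)*(1895 + y) + S = (-1429 + 1326)*(1895 - 28) + 909 = -103*1867 + 909 = -192301 + 909 = -191392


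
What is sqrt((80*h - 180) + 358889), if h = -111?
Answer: sqrt(349829) ≈ 591.46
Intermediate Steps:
sqrt((80*h - 180) + 358889) = sqrt((80*(-111) - 180) + 358889) = sqrt((-8880 - 180) + 358889) = sqrt(-9060 + 358889) = sqrt(349829)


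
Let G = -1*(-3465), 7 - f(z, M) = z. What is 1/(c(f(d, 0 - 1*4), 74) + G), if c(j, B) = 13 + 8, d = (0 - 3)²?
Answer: 1/3486 ≈ 0.00028686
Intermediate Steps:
d = 9 (d = (-3)² = 9)
f(z, M) = 7 - z
c(j, B) = 21
G = 3465
1/(c(f(d, 0 - 1*4), 74) + G) = 1/(21 + 3465) = 1/3486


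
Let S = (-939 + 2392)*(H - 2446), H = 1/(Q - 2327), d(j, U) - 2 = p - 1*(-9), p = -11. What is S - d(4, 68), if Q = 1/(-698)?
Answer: -5772636573580/1624247 ≈ -3.5540e+6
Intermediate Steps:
d(j, U) = 0 (d(j, U) = 2 + (-11 - 1*(-9)) = 2 + (-11 + 9) = 2 - 2 = 0)
Q = -1/698 ≈ -0.0014327
H = -698/1624247 (H = 1/(-1/698 - 2327) = 1/(-1624247/698) = -698/1624247 ≈ -0.00042974)
S = -5772636573580/1624247 (S = (-939 + 2392)*(-698/1624247 - 2446) = 1453*(-3972908860/1624247) = -5772636573580/1624247 ≈ -3.5540e+6)
S - d(4, 68) = -5772636573580/1624247 - 1*0 = -5772636573580/1624247 + 0 = -5772636573580/1624247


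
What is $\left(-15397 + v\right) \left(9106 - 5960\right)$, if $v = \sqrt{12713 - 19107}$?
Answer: $-48438962 + 3146 i \sqrt{6394} \approx -4.8439 \cdot 10^{7} + 2.5156 \cdot 10^{5} i$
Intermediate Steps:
$v = i \sqrt{6394}$ ($v = \sqrt{-6394} = i \sqrt{6394} \approx 79.963 i$)
$\left(-15397 + v\right) \left(9106 - 5960\right) = \left(-15397 + i \sqrt{6394}\right) \left(9106 - 5960\right) = \left(-15397 + i \sqrt{6394}\right) 3146 = -48438962 + 3146 i \sqrt{6394}$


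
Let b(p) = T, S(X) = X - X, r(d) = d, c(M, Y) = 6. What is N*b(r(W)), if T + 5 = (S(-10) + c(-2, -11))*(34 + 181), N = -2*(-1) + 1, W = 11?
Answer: 3855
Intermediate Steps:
S(X) = 0
N = 3 (N = 2 + 1 = 3)
T = 1285 (T = -5 + (0 + 6)*(34 + 181) = -5 + 6*215 = -5 + 1290 = 1285)
b(p) = 1285
N*b(r(W)) = 3*1285 = 3855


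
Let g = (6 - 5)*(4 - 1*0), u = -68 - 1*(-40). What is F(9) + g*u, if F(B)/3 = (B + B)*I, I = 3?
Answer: 50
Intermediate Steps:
u = -28 (u = -68 + 40 = -28)
F(B) = 18*B (F(B) = 3*((B + B)*3) = 3*((2*B)*3) = 3*(6*B) = 18*B)
g = 4 (g = 1*(4 + 0) = 1*4 = 4)
F(9) + g*u = 18*9 + 4*(-28) = 162 - 112 = 50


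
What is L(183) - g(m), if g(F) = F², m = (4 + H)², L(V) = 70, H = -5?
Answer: 69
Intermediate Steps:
m = 1 (m = (4 - 5)² = (-1)² = 1)
L(183) - g(m) = 70 - 1*1² = 70 - 1*1 = 70 - 1 = 69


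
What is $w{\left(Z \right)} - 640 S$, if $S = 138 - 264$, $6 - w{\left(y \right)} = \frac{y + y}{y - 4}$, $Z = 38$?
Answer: $\frac{1370944}{17} \approx 80644.0$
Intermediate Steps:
$w{\left(y \right)} = 6 - \frac{2 y}{-4 + y}$ ($w{\left(y \right)} = 6 - \frac{y + y}{y - 4} = 6 - \frac{2 y}{-4 + y}$)
$S = -126$
$w{\left(Z \right)} - 640 S = \frac{4 \left(-6 + 38\right)}{-4 + 38} - -80640 = 4 \cdot \frac{1}{34} \cdot 32 + 80640 = \frac{64}{17} + 80640 = \frac{1370944}{17}$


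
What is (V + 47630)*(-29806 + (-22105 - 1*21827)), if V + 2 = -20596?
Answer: -1993285616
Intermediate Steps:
V = -20598 (V = -2 - 20596 = -20598)
(V + 47630)*(-29806 + (-22105 - 1*21827)) = (-20598 + 47630)*(-29806 + (-22105 - 1*21827)) = 27032*(-29806 + (-22105 - 21827)) = 27032*(-29806 - 43932) = 27032*(-73738) = -1993285616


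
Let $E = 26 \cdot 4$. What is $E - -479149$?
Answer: $479253$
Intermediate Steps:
$E = 104$
$E - -479149 = 104 - -479149 = 104 + 479149 = 479253$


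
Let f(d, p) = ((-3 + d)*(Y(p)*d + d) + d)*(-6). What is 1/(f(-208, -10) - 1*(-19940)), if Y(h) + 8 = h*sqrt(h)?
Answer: -I/(-1864484*I + 2633280*sqrt(10)) ≈ 2.5605e-8 - 1.1436e-7*I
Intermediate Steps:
Y(h) = -8 + h**(3/2) (Y(h) = -8 + h*sqrt(h) = -8 + h**(3/2))
f(d, p) = -6*d - 6*(-3 + d)*(d + d*(-8 + p**(3/2))) (f(d, p) = ((-3 + d)*((-8 + p**(3/2))*d + d) + d)*(-6) = ((-3 + d)*(d*(-8 + p**(3/2)) + d) + d)*(-6) = ((-3 + d)*(d + d*(-8 + p**(3/2))) + d)*(-6) = (d + (-3 + d)*(d + d*(-8 + p**(3/2))))*(-6) = -6*d - 6*(-3 + d)*(d + d*(-8 + p**(3/2))))
1/(f(-208, -10) - 1*(-19940)) = 1/(6*(-208)*(-22 + 3*(-10)**(3/2) + 7*(-208) - 1*(-208)*(-10)**(3/2)) - 1*(-19940)) = 1/(6*(-208)*(-22 + 3*(-10*I*sqrt(10)) - 1456 - 1*(-208)*(-10*I*sqrt(10))) + 19940) = 1/(6*(-208)*(-22 - 30*I*sqrt(10) - 1456 - 2080*I*sqrt(10)) + 19940) = 1/(6*(-208)*(-1478 - 2110*I*sqrt(10)) + 19940) = 1/((1844544 + 2633280*I*sqrt(10)) + 19940) = 1/(1864484 + 2633280*I*sqrt(10))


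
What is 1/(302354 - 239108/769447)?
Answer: 769447/232645139130 ≈ 3.3074e-6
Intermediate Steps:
1/(302354 - 239108/769447) = 1/(232645139130/769447) = 769447/232645139130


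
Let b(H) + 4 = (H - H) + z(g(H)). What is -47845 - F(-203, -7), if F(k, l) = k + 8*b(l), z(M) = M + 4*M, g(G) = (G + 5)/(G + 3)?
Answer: -47630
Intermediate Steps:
g(G) = (5 + G)/(3 + G)
z(M) = 5*M
b(H) = -4 + 5*(5 + H)/(3 + H) (b(H) = -4 + ((H - H) + 5*((5 + H)/(3 + H))) = -4 + (0 + 5*(5 + H)/(3 + H)) = -4 + 5*(5 + H)/(3 + H))
F(k, l) = k + 8*(13 + l)/(3 + l) (F(k, l) = k + 8*((13 + l)/(3 + l)) = k + 8*(13 + l)/(3 + l))
-47845 - F(-203, -7) = -47845 - (104 + 8*(-7) - 203*(3 - 7))/(3 - 7) = -47845 - (104 - 56 - 203*(-4))/(-4) = -47845 - (-1)*(104 - 56 + 812)/4 = -47845 - (-1)*860/4 = -47845 - 1*(-215) = -47845 + 215 = -47630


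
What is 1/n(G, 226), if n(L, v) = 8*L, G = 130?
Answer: 1/1040 ≈ 0.00096154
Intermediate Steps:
1/n(G, 226) = 1/(8*130) = 1/1040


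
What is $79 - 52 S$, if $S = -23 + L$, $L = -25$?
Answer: $2575$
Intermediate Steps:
$S = -48$ ($S = -23 - 25 = -48$)
$79 - 52 S = 79 - -2496 = 79 + 2496 = 2575$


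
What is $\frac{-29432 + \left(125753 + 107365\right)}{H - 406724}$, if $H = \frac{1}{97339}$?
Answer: $- \frac{19826591554}{39590107435} \approx -0.5008$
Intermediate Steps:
$H = \frac{1}{97339} \approx 1.0273 \cdot 10^{-5}$
$\frac{-29432 + \left(125753 + 107365\right)}{H - 406724} = \frac{-29432 + \left(125753 + 107365\right)}{\frac{1}{97339} - 406724} = \frac{-29432 + 233118}{- \frac{39590107435}{97339}} = 203686 \left(- \frac{97339}{39590107435}\right) = - \frac{19826591554}{39590107435}$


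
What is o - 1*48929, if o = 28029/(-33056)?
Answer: -1617425053/33056 ≈ -48930.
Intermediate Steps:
o = -28029/33056 (o = 28029*(-1/33056) = -28029/33056 ≈ -0.84793)
o - 1*48929 = -28029/33056 - 1*48929 = -28029/33056 - 48929 = -1617425053/33056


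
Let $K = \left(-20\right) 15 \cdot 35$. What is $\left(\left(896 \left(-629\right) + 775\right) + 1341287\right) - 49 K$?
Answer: $1292978$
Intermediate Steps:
$K = -10500$ ($K = \left(-300\right) 35 = -10500$)
$\left(\left(896 \left(-629\right) + 775\right) + 1341287\right) - 49 K = \left(\left(896 \left(-629\right) + 775\right) + 1341287\right) - -514500 = \left(\left(-563584 + 775\right) + 1341287\right) + 514500 = \left(-562809 + 1341287\right) + 514500 = 778478 + 514500 = 1292978$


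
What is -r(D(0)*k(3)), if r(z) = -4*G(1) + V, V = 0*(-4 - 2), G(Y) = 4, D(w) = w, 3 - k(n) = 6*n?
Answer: 16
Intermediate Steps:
k(n) = 3 - 6*n
V = 0 (V = 0*(-6) = 0)
r(z) = -16 (r(z) = -4*4 + 0 = -16 + 0 = -16)
-r(D(0)*k(3)) = -1*(-16) = 16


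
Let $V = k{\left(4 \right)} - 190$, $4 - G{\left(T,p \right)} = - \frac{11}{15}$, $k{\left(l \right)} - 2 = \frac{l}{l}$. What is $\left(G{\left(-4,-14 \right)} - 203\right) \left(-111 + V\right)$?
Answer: $\frac{886252}{15} \approx 59083.0$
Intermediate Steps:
$k{\left(l \right)} = 3$ ($k{\left(l \right)} = 2 + \frac{l}{l} = 2 + 1 = 3$)
$G{\left(T,p \right)} = \frac{71}{15}$ ($G{\left(T,p \right)} = 4 - - \frac{11}{15} = 4 + \frac{11}{15} = \frac{71}{15}$)
$V = -187$ ($V = 3 - 190 = -187$)
$\left(G{\left(-4,-14 \right)} - 203\right) \left(-111 + V\right) = \left(\frac{71}{15} - 203\right) \left(-111 - 187\right) = \left(- \frac{2974}{15}\right) \left(-298\right) = \frac{886252}{15}$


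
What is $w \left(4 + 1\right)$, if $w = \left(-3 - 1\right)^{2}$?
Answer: $80$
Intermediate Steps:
$w = 16$ ($w = \left(-4\right)^{2} = 16$)
$w \left(4 + 1\right) = 16 \left(4 + 1\right) = 16 \cdot 5 = 80$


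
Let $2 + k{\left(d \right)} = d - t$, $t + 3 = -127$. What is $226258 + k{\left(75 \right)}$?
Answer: $226461$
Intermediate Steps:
$t = -130$ ($t = -3 - 127 = -130$)
$k{\left(d \right)} = 128 + d$ ($k{\left(d \right)} = -2 + \left(d - -130\right) = -2 + \left(d + 130\right) = -2 + \left(130 + d\right) = 128 + d$)
$226258 + k{\left(75 \right)} = 226258 + \left(128 + 75\right) = 226258 + 203 = 226461$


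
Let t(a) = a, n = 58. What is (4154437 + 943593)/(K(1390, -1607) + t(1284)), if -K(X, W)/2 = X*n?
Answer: -2549015/79978 ≈ -31.871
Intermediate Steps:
K(X, W) = -116*X (K(X, W) = -2*X*58 = -116*X)
(4154437 + 943593)/(K(1390, -1607) + t(1284)) = (4154437 + 943593)/(-116*1390 + 1284) = 5098030/(-161240 + 1284) = 5098030/(-159956) = 5098030*(-1/159956) = -2549015/79978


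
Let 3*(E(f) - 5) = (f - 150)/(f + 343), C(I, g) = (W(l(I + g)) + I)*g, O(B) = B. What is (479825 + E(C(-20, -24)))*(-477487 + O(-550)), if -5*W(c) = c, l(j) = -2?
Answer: -133267779312904/581 ≈ -2.2938e+11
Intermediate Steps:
W(c) = -c/5
C(I, g) = g*(⅖ + I) (C(I, g) = (-⅕*(-2) + I)*g = (⅖ + I)*g = g*(⅖ + I))
E(f) = 5 + (-150 + f)/(3*(343 + f)) (E(f) = 5 + ((f - 150)/(f + 343))/3 = 5 + ((-150 + f)/(343 + f))/3 = 5 + (-150 + f)/(3*(343 + f)))
(479825 + E(C(-20, -24)))*(-477487 + O(-550)) = (479825 + (4995 + 16*((⅕)*(-24)*(2 + 5*(-20))))/(3*(343 + (⅕)*(-24)*(2 + 5*(-20)))))*(-477487 - 550) = (479825 + (4995 + 16*((⅕)*(-24)*(2 - 100)))/(3*(343 + (⅕)*(-24)*(2 - 100))))*(-478037) = (479825 + (4995 + 16*((⅕)*(-24)*(-98)))/(3*(343 + (⅕)*(-24)*(-98))))*(-478037) = (479825 + (4995 + 16*(2352/5))/(3*(343 + 2352/5)))*(-478037) = (479825 + (4995 + 37632/5)/(3*(4067/5)))*(-478037) = (479825 + (⅓)*(5/4067)*(62607/5))*(-478037) = (479825 + 20869/4067)*(-478037) = (1951469144/4067)*(-478037) = -133267779312904/581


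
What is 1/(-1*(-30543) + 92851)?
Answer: 1/123394 ≈ 8.1041e-6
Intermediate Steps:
1/(-1*(-30543) + 92851) = 1/(30543 + 92851) = 1/123394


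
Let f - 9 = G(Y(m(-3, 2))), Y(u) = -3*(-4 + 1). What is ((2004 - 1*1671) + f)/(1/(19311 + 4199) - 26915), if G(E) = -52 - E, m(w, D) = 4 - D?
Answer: -6606310/632771649 ≈ -0.010440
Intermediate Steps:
Y(u) = 9 (Y(u) = -3*(-3) = 9)
f = -52 (f = 9 + (-52 - 1*9) = 9 + (-52 - 9) = 9 - 61 = -52)
((2004 - 1*1671) + f)/(1/(19311 + 4199) - 26915) = ((2004 - 1*1671) - 52)/(1/(19311 + 4199) - 26915) = ((2004 - 1671) - 52)/(1/23510 - 26915) = (333 - 52)/(1/23510 - 26915) = 281/(-632771649/23510) = 281*(-23510/632771649) = -6606310/632771649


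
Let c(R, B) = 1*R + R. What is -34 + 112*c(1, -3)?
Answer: 190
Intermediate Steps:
c(R, B) = 2*R (c(R, B) = R + R = 2*R)
-34 + 112*c(1, -3) = -34 + 112*(2*1) = -34 + 112*2 = -34 + 224 = 190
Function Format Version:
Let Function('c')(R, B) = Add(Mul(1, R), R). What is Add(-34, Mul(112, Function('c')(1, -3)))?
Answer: 190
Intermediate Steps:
Function('c')(R, B) = Mul(2, R) (Function('c')(R, B) = Add(R, R) = Mul(2, R))
Add(-34, Mul(112, Function('c')(1, -3))) = Add(-34, Mul(112, Mul(2, 1))) = Add(-34, Mul(112, 2)) = Add(-34, 224) = 190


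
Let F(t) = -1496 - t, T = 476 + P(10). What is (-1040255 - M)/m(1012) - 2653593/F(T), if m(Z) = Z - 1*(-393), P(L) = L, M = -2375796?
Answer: 6375340427/2784710 ≈ 2289.4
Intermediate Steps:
m(Z) = 393 + Z (m(Z) = Z + 393 = 393 + Z)
T = 486 (T = 476 + 10 = 486)
(-1040255 - M)/m(1012) - 2653593/F(T) = (-1040255 - 1*(-2375796))/(393 + 1012) - 2653593/(-1496 - 1*486) = (-1040255 + 2375796)/1405 - 2653593/(-1496 - 486) = 1335541*(1/1405) - 2653593/(-1982) = 1335541/1405 - 2653593*(-1/1982) = 1335541/1405 + 2653593/1982 = 6375340427/2784710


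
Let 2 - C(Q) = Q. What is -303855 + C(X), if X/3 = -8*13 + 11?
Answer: -303574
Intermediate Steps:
X = -279 (X = 3*(-8*13 + 11) = 3*(-104 + 11) = 3*(-93) = -279)
C(Q) = 2 - Q
-303855 + C(X) = -303855 + (2 - 1*(-279)) = -303855 + (2 + 279) = -303855 + 281 = -303574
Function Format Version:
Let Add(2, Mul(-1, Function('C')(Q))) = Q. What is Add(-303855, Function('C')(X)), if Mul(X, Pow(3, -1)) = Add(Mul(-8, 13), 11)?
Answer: -303574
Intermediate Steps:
X = -279 (X = Mul(3, Add(Mul(-8, 13), 11)) = Mul(3, Add(-104, 11)) = Mul(3, -93) = -279)
Function('C')(Q) = Add(2, Mul(-1, Q))
Add(-303855, Function('C')(X)) = Add(-303855, Add(2, Mul(-1, -279))) = Add(-303855, Add(2, 279)) = Add(-303855, 281) = -303574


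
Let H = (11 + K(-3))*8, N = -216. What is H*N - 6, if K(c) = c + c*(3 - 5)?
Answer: -24198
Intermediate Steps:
K(c) = -c (K(c) = c + c*(-2) = c - 2*c = -c)
H = 112 (H = (11 - 1*(-3))*8 = (11 + 3)*8 = 14*8 = 112)
H*N - 6 = 112*(-216) - 6 = -24192 - 6 = -24198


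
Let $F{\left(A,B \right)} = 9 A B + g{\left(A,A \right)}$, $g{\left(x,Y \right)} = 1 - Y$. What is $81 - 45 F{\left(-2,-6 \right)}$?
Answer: $-4914$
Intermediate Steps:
$F{\left(A,B \right)} = 1 - A + 9 A B$ ($F{\left(A,B \right)} = 9 A B - \left(-1 + A\right) = 1 - A + 9 A B$)
$81 - 45 F{\left(-2,-6 \right)} = 81 - 45 \left(1 - -2 + 9 \left(-2\right) \left(-6\right)\right) = 81 - 45 \left(1 + 2 + 108\right) = 81 - 4995 = -4914$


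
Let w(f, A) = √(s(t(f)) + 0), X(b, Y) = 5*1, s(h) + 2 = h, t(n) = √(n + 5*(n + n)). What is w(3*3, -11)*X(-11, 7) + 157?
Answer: 157 + 5*√(-2 + 3*√11) ≈ 171.10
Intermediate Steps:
t(n) = √11*√n (t(n) = √(n + 5*(2*n)) = √(n + 10*n) = √(11*n) = √11*√n)
s(h) = -2 + h
X(b, Y) = 5
w(f, A) = √(-2 + √11*√f) (w(f, A) = √((-2 + √11*√f) + 0) = √(-2 + √11*√f))
w(3*3, -11)*X(-11, 7) + 157 = √(-2 + √11*√(3*3))*5 + 157 = √(-2 + √11*√9)*5 + 157 = √(-2 + √11*3)*5 + 157 = √(-2 + 3*√11)*5 + 157 = 5*√(-2 + 3*√11) + 157 = 157 + 5*√(-2 + 3*√11)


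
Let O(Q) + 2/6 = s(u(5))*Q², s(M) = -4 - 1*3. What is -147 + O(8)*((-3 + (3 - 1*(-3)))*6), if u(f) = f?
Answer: -8217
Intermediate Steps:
s(M) = -7 (s(M) = -4 - 3 = -7)
O(Q) = -⅓ - 7*Q²
-147 + O(8)*((-3 + (3 - 1*(-3)))*6) = -147 + (-⅓ - 7*8²)*((-3 + (3 - 1*(-3)))*6) = -147 + (-⅓ - 7*64)*((-3 + (3 + 3))*6) = -147 + (-⅓ - 448)*((-3 + 6)*6) = -147 - 1345*6 = -147 - 1345/3*18 = -147 - 8070 = -8217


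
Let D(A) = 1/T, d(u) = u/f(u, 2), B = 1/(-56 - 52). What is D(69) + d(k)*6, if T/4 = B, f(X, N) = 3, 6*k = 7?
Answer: -74/3 ≈ -24.667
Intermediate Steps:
k = 7/6 (k = (1/6)*7 = 7/6 ≈ 1.1667)
B = -1/108 (B = 1/(-108) = -1/108 ≈ -0.0092593)
T = -1/27 (T = 4*(-1/108) = -1/27 ≈ -0.037037)
d(u) = u/3
D(A) = -27 (D(A) = 1/(-1/27) = -27)
D(69) + d(k)*6 = -27 + ((1/3)*(7/6))*6 = -27 + (7/18)*6 = -27 + 7/3 = -74/3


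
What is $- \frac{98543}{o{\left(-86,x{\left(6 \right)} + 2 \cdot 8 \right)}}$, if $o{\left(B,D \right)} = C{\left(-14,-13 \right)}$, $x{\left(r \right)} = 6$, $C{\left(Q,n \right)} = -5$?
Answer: $\frac{98543}{5} \approx 19709.0$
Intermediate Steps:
$o{\left(B,D \right)} = -5$
$- \frac{98543}{o{\left(-86,x{\left(6 \right)} + 2 \cdot 8 \right)}} = - \frac{98543}{-5} = \left(-98543\right) \left(- \frac{1}{5}\right) = \frac{98543}{5}$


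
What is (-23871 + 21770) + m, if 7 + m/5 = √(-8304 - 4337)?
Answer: -2136 + 5*I*√12641 ≈ -2136.0 + 562.16*I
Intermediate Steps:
m = -35 + 5*I*√12641 (m = -35 + 5*√(-8304 - 4337) = -35 + 5*√(-12641) = -35 + 5*(I*√12641) = -35 + 5*I*√12641 ≈ -35.0 + 562.16*I)
(-23871 + 21770) + m = (-23871 + 21770) + (-35 + 5*I*√12641) = -2101 + (-35 + 5*I*√12641) = -2136 + 5*I*√12641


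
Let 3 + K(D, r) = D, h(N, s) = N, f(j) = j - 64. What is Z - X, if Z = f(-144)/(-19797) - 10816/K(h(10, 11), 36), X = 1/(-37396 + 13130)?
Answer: -5195906055757/3362758014 ≈ -1545.1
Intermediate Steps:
f(j) = -64 + j
X = -1/24266 (X = 1/(-24266) = -1/24266 ≈ -4.1210e-5)
K(D, r) = -3 + D
Z = -214122896/138579 (Z = (-64 - 144)/(-19797) - 10816/(-3 + 10) = -208*(-1/19797) - 10816/7 = 208/19797 - 10816*⅐ = 208/19797 - 10816/7 = -214122896/138579 ≈ -1545.1)
Z - X = -214122896/138579 - 1*(-1/24266) = -214122896/138579 + 1/24266 = -5195906055757/3362758014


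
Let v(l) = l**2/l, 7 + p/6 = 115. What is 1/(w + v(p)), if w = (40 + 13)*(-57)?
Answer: -1/2373 ≈ -0.00042141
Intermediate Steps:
p = 648 (p = -42 + 6*115 = -42 + 690 = 648)
w = -3021 (w = 53*(-57) = -3021)
v(l) = l
1/(w + v(p)) = 1/(-3021 + 648) = 1/(-2373) = -1/2373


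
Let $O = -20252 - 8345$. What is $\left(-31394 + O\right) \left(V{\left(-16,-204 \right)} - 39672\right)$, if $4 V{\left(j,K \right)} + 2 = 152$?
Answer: $\frac{4755426579}{2} \approx 2.3777 \cdot 10^{9}$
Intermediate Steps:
$V{\left(j,K \right)} = \frac{75}{2}$ ($V{\left(j,K \right)} = - \frac{1}{2} + \frac{1}{4} \cdot 152 = - \frac{1}{2} + 38 = \frac{75}{2}$)
$O = -28597$ ($O = -20252 - 8345 = -28597$)
$\left(-31394 + O\right) \left(V{\left(-16,-204 \right)} - 39672\right) = \left(-31394 - 28597\right) \left(\frac{75}{2} - 39672\right) = \left(-59991\right) \left(- \frac{79269}{2}\right) = \frac{4755426579}{2}$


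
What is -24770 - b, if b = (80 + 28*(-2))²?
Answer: -25346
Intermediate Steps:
b = 576 (b = (80 - 56)² = 24² = 576)
-24770 - b = -24770 - 1*576 = -24770 - 576 = -25346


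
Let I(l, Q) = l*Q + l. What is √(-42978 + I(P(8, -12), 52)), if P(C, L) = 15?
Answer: 3*I*√4687 ≈ 205.39*I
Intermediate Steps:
I(l, Q) = l + Q*l (I(l, Q) = Q*l + l = l + Q*l)
√(-42978 + I(P(8, -12), 52)) = √(-42978 + 15*(1 + 52)) = √(-42978 + 15*53) = √(-42978 + 795) = √(-42183) = 3*I*√4687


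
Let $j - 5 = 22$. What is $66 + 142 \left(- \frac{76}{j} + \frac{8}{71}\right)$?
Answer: $- \frac{8578}{27} \approx -317.7$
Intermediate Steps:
$j = 27$ ($j = 5 + 22 = 27$)
$66 + 142 \left(- \frac{76}{j} + \frac{8}{71}\right) = 66 + 142 \left(- \frac{76}{27} + \frac{8}{71}\right) = 66 + 142 \left(- \frac{5180}{1917}\right) = 66 - \frac{10360}{27} = - \frac{8578}{27}$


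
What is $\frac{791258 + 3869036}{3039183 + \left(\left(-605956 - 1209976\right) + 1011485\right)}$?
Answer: $\frac{2330147}{1117368} \approx 2.0854$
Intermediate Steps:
$\frac{791258 + 3869036}{3039183 + \left(\left(-605956 - 1209976\right) + 1011485\right)} = \frac{4660294}{3039183 + \left(-1815932 + 1011485\right)} = \frac{4660294}{3039183 - 804447} = \frac{4660294}{2234736} = 4660294 \cdot \frac{1}{2234736} = \frac{2330147}{1117368}$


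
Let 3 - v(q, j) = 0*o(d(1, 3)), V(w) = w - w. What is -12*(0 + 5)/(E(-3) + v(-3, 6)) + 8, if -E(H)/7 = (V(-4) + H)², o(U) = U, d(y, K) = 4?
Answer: 9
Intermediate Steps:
V(w) = 0
v(q, j) = 3 (v(q, j) = 3 - 0*4 = 3 - 1*0 = 3 + 0 = 3)
E(H) = -7*H² (E(H) = -7*(0 + H)² = -7*H²)
-12*(0 + 5)/(E(-3) + v(-3, 6)) + 8 = -12*(0 + 5)/(-7*(-3)² + 3) + 8 = -60/(-7*9 + 3) + 8 = -60/(-63 + 3) + 8 = -60/(-60) + 8 = -60*(-1)/60 + 8 = -12*(-1/12) + 8 = 1 + 8 = 9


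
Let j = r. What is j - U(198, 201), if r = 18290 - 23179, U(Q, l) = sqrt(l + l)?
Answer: -4889 - sqrt(402) ≈ -4909.0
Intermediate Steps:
U(Q, l) = sqrt(2)*sqrt(l) (U(Q, l) = sqrt(2*l) = sqrt(2)*sqrt(l))
r = -4889
j = -4889
j - U(198, 201) = -4889 - sqrt(2)*sqrt(201) = -4889 - sqrt(402)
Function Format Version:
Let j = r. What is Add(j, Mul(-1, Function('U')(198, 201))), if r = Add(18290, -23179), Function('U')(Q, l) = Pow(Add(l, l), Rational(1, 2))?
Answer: Add(-4889, Mul(-1, Pow(402, Rational(1, 2)))) ≈ -4909.0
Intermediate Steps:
Function('U')(Q, l) = Mul(Pow(2, Rational(1, 2)), Pow(l, Rational(1, 2))) (Function('U')(Q, l) = Pow(Mul(2, l), Rational(1, 2)) = Mul(Pow(2, Rational(1, 2)), Pow(l, Rational(1, 2))))
r = -4889
j = -4889
Add(j, Mul(-1, Function('U')(198, 201))) = Add(-4889, Mul(-1, Mul(Pow(2, Rational(1, 2)), Pow(201, Rational(1, 2))))) = Add(-4889, Mul(-1, Pow(402, Rational(1, 2))))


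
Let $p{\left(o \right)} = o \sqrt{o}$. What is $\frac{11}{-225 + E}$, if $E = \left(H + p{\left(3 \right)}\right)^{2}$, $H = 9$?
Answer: $- \frac{143}{549} - \frac{22 \sqrt{3}}{183} \approx -0.4687$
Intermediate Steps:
$p{\left(o \right)} = o^{\frac{3}{2}}$
$E = \left(9 + 3 \sqrt{3}\right)^{2}$ ($E = \left(9 + 3^{\frac{3}{2}}\right)^{2} = \left(9 + 3 \sqrt{3}\right)^{2} \approx 201.53$)
$\frac{11}{-225 + E} = \frac{11}{-225 + \left(108 + 54 \sqrt{3}\right)} = \frac{11}{-117 + 54 \sqrt{3}}$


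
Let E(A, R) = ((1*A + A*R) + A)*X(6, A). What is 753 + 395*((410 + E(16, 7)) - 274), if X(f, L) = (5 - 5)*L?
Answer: 54473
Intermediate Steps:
X(f, L) = 0 (X(f, L) = 0*L = 0)
E(A, R) = 0 (E(A, R) = ((1*A + A*R) + A)*0 = ((A + A*R) + A)*0 = (2*A + A*R)*0 = 0)
753 + 395*((410 + E(16, 7)) - 274) = 753 + 395*((410 + 0) - 274) = 753 + 395*(410 - 274) = 753 + 395*136 = 753 + 53720 = 54473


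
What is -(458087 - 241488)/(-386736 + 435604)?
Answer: -216599/48868 ≈ -4.4323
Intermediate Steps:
-(458087 - 241488)/(-386736 + 435604) = -216599/48868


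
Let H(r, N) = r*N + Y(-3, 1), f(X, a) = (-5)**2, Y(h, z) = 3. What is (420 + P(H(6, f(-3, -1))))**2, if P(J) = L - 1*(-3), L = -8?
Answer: 172225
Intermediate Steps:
f(X, a) = 25
H(r, N) = 3 + N*r (H(r, N) = r*N + 3 = N*r + 3 = 3 + N*r)
P(J) = -5 (P(J) = -8 - 1*(-3) = -8 + 3 = -5)
(420 + P(H(6, f(-3, -1))))**2 = (420 - 5)**2 = 415**2 = 172225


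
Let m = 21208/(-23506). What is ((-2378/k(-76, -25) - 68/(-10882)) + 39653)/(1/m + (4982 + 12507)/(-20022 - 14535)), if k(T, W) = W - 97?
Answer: -4825072690703272128/196353221388077 ≈ -24573.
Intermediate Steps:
k(T, W) = -97 + W
m = -10604/11753 (m = 21208*(-1/23506) = -10604/11753 ≈ -0.90224)
((-2378/k(-76, -25) - 68/(-10882)) + 39653)/(1/m + (4982 + 12507)/(-20022 - 14535)) = ((-2378/(-97 - 25) - 68/(-10882)) + 39653)/(1/(-10604/11753) + (4982 + 12507)/(-20022 - 14535)) = ((-2378/(-122) - 68*(-1/10882)) + 39653)/(-11753/10604 + 17489/(-34557)) = ((-2378*(-1/122) + 34/5441) + 39653)/(-11753/10604 + 17489*(-1/34557)) = ((1189/61 + 34/5441) + 39653)/(-11753/10604 - 17489/34557) = (6471423/331901 + 39653)/(-591601777/366442428) = (13167341776/331901)*(-366442428/591601777) = -4825072690703272128/196353221388077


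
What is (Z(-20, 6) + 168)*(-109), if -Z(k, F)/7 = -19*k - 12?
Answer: 262472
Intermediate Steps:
Z(k, F) = 84 + 133*k (Z(k, F) = -7*(-19*k - 12) = -7*(-12 - 19*k) = 84 + 133*k)
(Z(-20, 6) + 168)*(-109) = ((84 + 133*(-20)) + 168)*(-109) = ((84 - 2660) + 168)*(-109) = (-2576 + 168)*(-109) = -2408*(-109) = 262472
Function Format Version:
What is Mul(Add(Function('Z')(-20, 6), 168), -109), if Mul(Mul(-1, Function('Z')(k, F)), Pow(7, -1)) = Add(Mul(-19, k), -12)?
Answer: 262472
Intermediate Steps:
Function('Z')(k, F) = Add(84, Mul(133, k)) (Function('Z')(k, F) = Mul(-7, Add(Mul(-19, k), -12)) = Mul(-7, Add(-12, Mul(-19, k))) = Add(84, Mul(133, k)))
Mul(Add(Function('Z')(-20, 6), 168), -109) = Mul(Add(Add(84, Mul(133, -20)), 168), -109) = Mul(Add(Add(84, -2660), 168), -109) = Mul(Add(-2576, 168), -109) = Mul(-2408, -109) = 262472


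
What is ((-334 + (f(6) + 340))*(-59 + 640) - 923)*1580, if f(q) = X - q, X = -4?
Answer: -5130260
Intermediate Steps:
f(q) = -4 - q
((-334 + (f(6) + 340))*(-59 + 640) - 923)*1580 = ((-334 + ((-4 - 1*6) + 340))*(-59 + 640) - 923)*1580 = ((-334 + ((-4 - 6) + 340))*581 - 923)*1580 = ((-334 + (-10 + 340))*581 - 923)*1580 = ((-334 + 330)*581 - 923)*1580 = (-4*581 - 923)*1580 = (-2324 - 923)*1580 = -3247*1580 = -5130260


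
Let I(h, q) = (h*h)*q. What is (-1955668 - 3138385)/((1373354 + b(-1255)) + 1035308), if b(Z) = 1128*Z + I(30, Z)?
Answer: 5094053/136478 ≈ 37.325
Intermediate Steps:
I(h, q) = q*h² (I(h, q) = h²*q = q*h²)
b(Z) = 2028*Z (b(Z) = 1128*Z + Z*30² = 1128*Z + Z*900 = 1128*Z + 900*Z = 2028*Z)
(-1955668 - 3138385)/((1373354 + b(-1255)) + 1035308) = (-1955668 - 3138385)/((1373354 + 2028*(-1255)) + 1035308) = -5094053/((1373354 - 2545140) + 1035308) = -5094053/(-1171786 + 1035308) = -5094053/(-136478) = -5094053*(-1/136478) = 5094053/136478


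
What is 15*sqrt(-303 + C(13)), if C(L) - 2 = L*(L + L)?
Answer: 15*sqrt(37) ≈ 91.241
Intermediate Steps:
C(L) = 2 + 2*L**2 (C(L) = 2 + L*(L + L) = 2 + L*(2*L) = 2 + 2*L**2)
15*sqrt(-303 + C(13)) = 15*sqrt(-303 + (2 + 2*13**2)) = 15*sqrt(-303 + (2 + 2*169)) = 15*sqrt(-303 + (2 + 338)) = 15*sqrt(-303 + 340) = 15*sqrt(37)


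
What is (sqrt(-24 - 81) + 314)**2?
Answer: (314 + I*sqrt(105))**2 ≈ 98491.0 + 6435.1*I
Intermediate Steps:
(sqrt(-24 - 81) + 314)**2 = (sqrt(-105) + 314)**2 = (I*sqrt(105) + 314)**2 = (314 + I*sqrt(105))**2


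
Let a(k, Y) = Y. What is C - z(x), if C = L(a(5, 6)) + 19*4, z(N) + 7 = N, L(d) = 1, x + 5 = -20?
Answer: 109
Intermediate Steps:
x = -25 (x = -5 - 20 = -25)
z(N) = -7 + N
C = 77 (C = 1 + 19*4 = 1 + 76 = 77)
C - z(x) = 77 - (-7 - 25) = 77 - 1*(-32) = 77 + 32 = 109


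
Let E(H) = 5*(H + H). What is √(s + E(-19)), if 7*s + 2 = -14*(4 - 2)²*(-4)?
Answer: 2*I*√1939/7 ≈ 12.581*I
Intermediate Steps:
E(H) = 10*H (E(H) = 5*(2*H) = 10*H)
s = 222/7 (s = -2/7 + (-14*(4 - 2)²*(-4))/7 = -2/7 + (-14*2²*(-4))/7 = -2/7 + (-14*4*(-4))/7 = -2/7 + (-56*(-4))/7 = -2/7 + (⅐)*224 = -2/7 + 32 = 222/7 ≈ 31.714)
√(s + E(-19)) = √(222/7 + 10*(-19)) = √(222/7 - 190) = √(-1108/7) = 2*I*√1939/7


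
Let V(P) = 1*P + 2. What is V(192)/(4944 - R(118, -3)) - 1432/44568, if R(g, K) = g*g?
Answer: -1344097/25013790 ≈ -0.053734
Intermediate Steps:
R(g, K) = g**2
V(P) = 2 + P (V(P) = P + 2 = 2 + P)
V(192)/(4944 - R(118, -3)) - 1432/44568 = (2 + 192)/(4944 - 1*118**2) - 1432/44568 = 194/(4944 - 1*13924) - 1432*1/44568 = 194/(4944 - 13924) - 179/5571 = 194/(-8980) - 179/5571 = 194*(-1/8980) - 179/5571 = -97/4490 - 179/5571 = -1344097/25013790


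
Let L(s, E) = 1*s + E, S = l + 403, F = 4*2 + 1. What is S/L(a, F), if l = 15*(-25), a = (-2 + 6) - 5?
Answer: 7/2 ≈ 3.5000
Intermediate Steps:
a = -1 (a = 4 - 5 = -1)
l = -375
F = 9 (F = 8 + 1 = 9)
S = 28 (S = -375 + 403 = 28)
L(s, E) = E + s (L(s, E) = s + E = E + s)
S/L(a, F) = 28/(9 - 1) = 28/8 = 28*(⅛) = 7/2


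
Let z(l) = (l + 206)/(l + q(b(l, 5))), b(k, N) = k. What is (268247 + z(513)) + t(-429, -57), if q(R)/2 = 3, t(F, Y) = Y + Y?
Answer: 139161746/519 ≈ 2.6813e+5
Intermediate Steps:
t(F, Y) = 2*Y
q(R) = 6 (q(R) = 2*3 = 6)
z(l) = (206 + l)/(6 + l) (z(l) = (l + 206)/(l + 6) = (206 + l)/(6 + l))
(268247 + z(513)) + t(-429, -57) = (268247 + (206 + 513)/(6 + 513)) + 2*(-57) = (268247 + 719/519) - 114 = 139220912/519 - 114 = 139161746/519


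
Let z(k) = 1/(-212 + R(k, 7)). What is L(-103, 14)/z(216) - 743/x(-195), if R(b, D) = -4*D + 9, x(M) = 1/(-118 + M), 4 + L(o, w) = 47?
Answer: 222626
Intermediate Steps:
L(o, w) = 43 (L(o, w) = -4 + 47 = 43)
R(b, D) = 9 - 4*D
z(k) = -1/231 (z(k) = 1/(-212 + (9 - 4*7)) = 1/(-212 + (9 - 28)) = 1/(-212 - 19) = 1/(-231) = -1/231)
L(-103, 14)/z(216) - 743/x(-195) = 43/(-1/231) - 743/(1/(-118 - 195)) = 43*(-231) - 743/(1/(-313)) = -9933 - 743/(-1/313) = -9933 - 743*(-313) = -9933 + 232559 = 222626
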